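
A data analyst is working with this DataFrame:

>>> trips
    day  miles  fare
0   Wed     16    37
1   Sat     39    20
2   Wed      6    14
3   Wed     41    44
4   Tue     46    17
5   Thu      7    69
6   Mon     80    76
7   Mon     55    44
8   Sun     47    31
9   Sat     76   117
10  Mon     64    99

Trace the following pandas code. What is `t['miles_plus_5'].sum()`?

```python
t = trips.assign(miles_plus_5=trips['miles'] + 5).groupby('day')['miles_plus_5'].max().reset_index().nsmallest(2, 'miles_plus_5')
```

58

add column miles_plus_5 = trips['miles'] + 5:
    day  miles  fare  miles_plus_5
0   Wed     16    37            21
1   Sat     39    20            44
2   Wed      6    14            11
3   Wed     41    44            46
4   Tue     46    17            51
5   Thu      7    69            12
6   Mon     80    76            85
7   Mon     55    44            60
8   Sun     47    31            52
9   Sat     76   117            81
10  Mon     64    99            69
group by day, max of miles_plus_5:
day
Mon    85
Sat    81
Sun    52
Thu    12
Tue    51
Wed    46
Name: miles_plus_5, dtype: int64
reset_index():
   day  miles_plus_5
0  Mon            85
1  Sat            81
2  Sun            52
3  Thu            12
4  Tue            51
5  Wed            46
take 2 rows with smallest miles_plus_5:
   day  miles_plus_5
3  Thu            12
5  Wed            46
Finally, sum of column 'miles_plus_5' = 58.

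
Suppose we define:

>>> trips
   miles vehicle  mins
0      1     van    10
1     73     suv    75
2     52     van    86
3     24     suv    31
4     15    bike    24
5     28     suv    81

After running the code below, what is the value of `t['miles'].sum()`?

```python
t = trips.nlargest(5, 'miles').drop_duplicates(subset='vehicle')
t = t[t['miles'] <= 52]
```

take 5 rows with largest miles:
   miles vehicle  mins
1     73     suv    75
2     52     van    86
5     28     suv    81
3     24     suv    31
4     15    bike    24
drop duplicate vehicle (keep=first):
   miles vehicle  mins
1     73     suv    75
2     52     van    86
4     15    bike    24
filter rows where miles <= 52:
   miles vehicle  mins
2     52     van    86
4     15    bike    24

67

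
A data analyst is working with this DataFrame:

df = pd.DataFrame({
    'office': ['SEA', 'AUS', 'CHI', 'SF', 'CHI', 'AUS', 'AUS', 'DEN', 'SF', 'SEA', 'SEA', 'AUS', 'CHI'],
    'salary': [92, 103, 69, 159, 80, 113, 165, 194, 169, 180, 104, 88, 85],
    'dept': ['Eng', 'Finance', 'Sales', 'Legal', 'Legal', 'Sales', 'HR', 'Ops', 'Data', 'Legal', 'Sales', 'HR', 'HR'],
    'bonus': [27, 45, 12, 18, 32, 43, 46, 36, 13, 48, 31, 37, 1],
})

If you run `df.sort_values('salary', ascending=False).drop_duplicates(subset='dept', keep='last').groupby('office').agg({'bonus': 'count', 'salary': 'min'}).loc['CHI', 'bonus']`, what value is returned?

sort by salary descending:
   office  salary     dept  bonus
7     DEN     194      Ops     36
9     SEA     180    Legal     48
8      SF     169     Data     13
6     AUS     165       HR     46
3      SF     159    Legal     18
5     AUS     113    Sales     43
10    SEA     104    Sales     31
1     AUS     103  Finance     45
0     SEA      92      Eng     27
11    AUS      88       HR     37
12    CHI      85       HR      1
4     CHI      80    Legal     32
2     CHI      69    Sales     12
drop duplicate dept (keep=last):
   office  salary     dept  bonus
7     DEN     194      Ops     36
8      SF     169     Data     13
1     AUS     103  Finance     45
0     SEA      92      Eng     27
12    CHI      85       HR      1
4     CHI      80    Legal     32
2     CHI      69    Sales     12
group by office: count(bonus), min(salary):
        bonus  salary
office               
AUS         1     103
CHI         3      69
DEN         1     194
SEA         1      92
SF          1     169

3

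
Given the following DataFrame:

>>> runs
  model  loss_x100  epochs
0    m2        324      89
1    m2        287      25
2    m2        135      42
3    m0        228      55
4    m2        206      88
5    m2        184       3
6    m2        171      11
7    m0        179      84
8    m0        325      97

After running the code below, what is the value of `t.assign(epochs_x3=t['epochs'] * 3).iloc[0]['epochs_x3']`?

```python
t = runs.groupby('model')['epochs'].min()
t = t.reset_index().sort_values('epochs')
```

group by model, min of epochs:
model
m0    55
m2     3
Name: epochs, dtype: int64
reset_index():
  model  epochs
0    m0      55
1    m2       3
sort by epochs:
  model  epochs
1    m2       3
0    m0      55
add column epochs_x3 = t['epochs'] * 3:
  model  epochs  epochs_x3
1    m2       3          9
0    m0      55        165

9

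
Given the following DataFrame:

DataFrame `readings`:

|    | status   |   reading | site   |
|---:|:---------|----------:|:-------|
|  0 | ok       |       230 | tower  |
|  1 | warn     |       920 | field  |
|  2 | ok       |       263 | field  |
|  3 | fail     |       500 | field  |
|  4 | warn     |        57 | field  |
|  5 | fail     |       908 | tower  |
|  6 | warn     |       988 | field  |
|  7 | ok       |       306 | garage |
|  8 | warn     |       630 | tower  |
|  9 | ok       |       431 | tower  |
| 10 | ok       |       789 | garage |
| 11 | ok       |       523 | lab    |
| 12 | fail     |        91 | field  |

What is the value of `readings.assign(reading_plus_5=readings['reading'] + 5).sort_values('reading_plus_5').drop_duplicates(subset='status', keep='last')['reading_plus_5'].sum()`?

add column reading_plus_5 = readings['reading'] + 5:
   status  reading    site  reading_plus_5
0      ok      230   tower             235
1    warn      920   field             925
2      ok      263   field             268
3    fail      500   field             505
4    warn       57   field              62
5    fail      908   tower             913
6    warn      988   field             993
7      ok      306  garage             311
8    warn      630   tower             635
9      ok      431   tower             436
10     ok      789  garage             794
11     ok      523     lab             528
12   fail       91   field              96
sort by reading_plus_5:
   status  reading    site  reading_plus_5
4    warn       57   field              62
12   fail       91   field              96
0      ok      230   tower             235
2      ok      263   field             268
7      ok      306  garage             311
9      ok      431   tower             436
3    fail      500   field             505
11     ok      523     lab             528
8    warn      630   tower             635
10     ok      789  garage             794
5    fail      908   tower             913
1    warn      920   field             925
6    warn      988   field             993
drop duplicate status (keep=last):
   status  reading    site  reading_plus_5
10     ok      789  garage             794
5    fail      908   tower             913
6    warn      988   field             993

2700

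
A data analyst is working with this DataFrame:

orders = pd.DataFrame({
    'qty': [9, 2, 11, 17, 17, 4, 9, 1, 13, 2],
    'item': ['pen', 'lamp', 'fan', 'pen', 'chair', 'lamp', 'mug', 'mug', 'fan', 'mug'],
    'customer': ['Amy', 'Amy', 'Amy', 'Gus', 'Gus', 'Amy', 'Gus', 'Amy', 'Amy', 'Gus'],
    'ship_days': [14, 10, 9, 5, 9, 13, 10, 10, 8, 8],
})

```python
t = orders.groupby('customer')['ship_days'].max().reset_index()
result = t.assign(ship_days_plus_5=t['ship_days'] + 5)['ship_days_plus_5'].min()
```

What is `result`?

group by customer, max of ship_days:
customer
Amy    14
Gus    10
Name: ship_days, dtype: int64
reset_index():
  customer  ship_days
0      Amy         14
1      Gus         10
add column ship_days_plus_5 = t['ship_days'] + 5:
  customer  ship_days  ship_days_plus_5
0      Amy         14                19
1      Gus         10                15
The min of column 'ship_days_plus_5' is 15.

15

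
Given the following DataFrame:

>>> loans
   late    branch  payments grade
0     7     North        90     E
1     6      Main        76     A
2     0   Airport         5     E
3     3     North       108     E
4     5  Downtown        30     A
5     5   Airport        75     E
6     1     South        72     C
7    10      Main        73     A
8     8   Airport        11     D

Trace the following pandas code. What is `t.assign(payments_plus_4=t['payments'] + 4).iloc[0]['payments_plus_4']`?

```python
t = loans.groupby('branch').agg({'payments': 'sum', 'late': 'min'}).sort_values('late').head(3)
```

group by branch: sum(payments), min(late):
          payments  late
branch                  
Airport         91     0
Downtown        30     5
Main           149     6
North          198     3
South           72     1
sort by late:
          payments  late
branch                  
Airport         91     0
South           72     1
North          198     3
Downtown        30     5
Main           149     6
take first 3 rows:
         payments  late
branch                 
Airport        91     0
South          72     1
North         198     3
add column payments_plus_4 = t['payments'] + 4:
         payments  late  payments_plus_4
branch                                  
Airport        91     0               95
South          72     1               76
North         198     3              202
Reading off the value at position 0, column 'payments_plus_4', we get 95.

95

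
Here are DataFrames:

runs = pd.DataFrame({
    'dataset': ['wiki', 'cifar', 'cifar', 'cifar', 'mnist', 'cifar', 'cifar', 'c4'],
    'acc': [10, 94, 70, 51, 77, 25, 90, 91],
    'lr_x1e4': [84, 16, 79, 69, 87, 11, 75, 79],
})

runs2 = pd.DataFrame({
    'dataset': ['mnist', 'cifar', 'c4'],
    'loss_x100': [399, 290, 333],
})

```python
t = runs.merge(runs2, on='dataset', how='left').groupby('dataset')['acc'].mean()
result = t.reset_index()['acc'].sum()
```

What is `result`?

merge on 'dataset' (how='left') → 8 rows:
  dataset  acc  lr_x1e4  loss_x100
0    wiki   10       84        NaN
1   cifar   94       16      290.0
2   cifar   70       79      290.0
3   cifar   51       69      290.0
4   mnist   77       87      399.0
5   cifar   25       11      290.0
6   cifar   90       75      290.0
7      c4   91       79      333.0
group by dataset, mean of acc:
dataset
c4       91.0
cifar    66.0
mnist    77.0
wiki     10.0
Name: acc, dtype: float64
reset_index():
  dataset   acc
0      c4  91.0
1   cifar  66.0
2   mnist  77.0
3    wiki  10.0
Taking the sum of column 'acc' gives 244.0.

244.0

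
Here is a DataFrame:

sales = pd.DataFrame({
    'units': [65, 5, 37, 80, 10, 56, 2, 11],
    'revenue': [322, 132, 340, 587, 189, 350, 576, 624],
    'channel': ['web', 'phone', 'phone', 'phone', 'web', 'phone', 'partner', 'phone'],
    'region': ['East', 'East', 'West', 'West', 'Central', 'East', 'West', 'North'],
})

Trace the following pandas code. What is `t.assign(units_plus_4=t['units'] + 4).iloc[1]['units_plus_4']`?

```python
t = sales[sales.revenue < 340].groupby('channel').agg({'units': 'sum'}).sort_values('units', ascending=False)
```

9

filter rows where revenue < 340:
   units  revenue channel   region
0     65      322     web     East
1      5      132   phone     East
4     10      189     web  Central
group by channel, sum of units:
         units
channel       
phone        5
web         75
sort by units descending:
         units
channel       
web         75
phone        5
add column units_plus_4 = t['units'] + 4:
         units  units_plus_4
channel                     
web         75            79
phone        5             9
Taking the value at position 1, column 'units_plus_4' gives 9.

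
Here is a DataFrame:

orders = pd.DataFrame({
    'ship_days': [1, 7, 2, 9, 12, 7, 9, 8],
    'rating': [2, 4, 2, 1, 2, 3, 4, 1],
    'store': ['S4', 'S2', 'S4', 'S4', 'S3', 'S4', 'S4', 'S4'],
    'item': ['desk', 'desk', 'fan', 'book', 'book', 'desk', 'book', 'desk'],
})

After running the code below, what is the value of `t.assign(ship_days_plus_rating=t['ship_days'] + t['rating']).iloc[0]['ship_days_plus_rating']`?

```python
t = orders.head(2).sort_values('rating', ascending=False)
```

take first 2 rows:
   ship_days  rating store  item
0          1       2    S4  desk
1          7       4    S2  desk
sort by rating descending:
   ship_days  rating store  item
1          7       4    S2  desk
0          1       2    S4  desk
add column ship_days_plus_rating = t['ship_days'] + t['rating']:
   ship_days  rating store  item  ship_days_plus_rating
1          7       4    S2  desk                     11
0          1       2    S4  desk                      3
Hence 11.

11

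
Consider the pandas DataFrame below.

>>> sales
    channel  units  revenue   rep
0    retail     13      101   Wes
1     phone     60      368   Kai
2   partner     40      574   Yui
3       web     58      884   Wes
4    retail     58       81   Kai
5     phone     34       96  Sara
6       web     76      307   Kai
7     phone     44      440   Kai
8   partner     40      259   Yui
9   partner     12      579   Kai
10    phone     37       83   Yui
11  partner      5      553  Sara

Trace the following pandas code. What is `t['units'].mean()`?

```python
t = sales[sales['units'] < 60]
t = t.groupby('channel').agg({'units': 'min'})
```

filter rows where units < 60:
    channel  units  revenue   rep
0    retail     13      101   Wes
2   partner     40      574   Yui
3       web     58      884   Wes
4    retail     58       81   Kai
5     phone     34       96  Sara
7     phone     44      440   Kai
8   partner     40      259   Yui
9   partner     12      579   Kai
10    phone     37       83   Yui
11  partner      5      553  Sara
group by channel, min of units:
         units
channel       
partner      5
phone       34
retail      13
web         58
Taking the mean of column 'units' gives 27.5.

27.5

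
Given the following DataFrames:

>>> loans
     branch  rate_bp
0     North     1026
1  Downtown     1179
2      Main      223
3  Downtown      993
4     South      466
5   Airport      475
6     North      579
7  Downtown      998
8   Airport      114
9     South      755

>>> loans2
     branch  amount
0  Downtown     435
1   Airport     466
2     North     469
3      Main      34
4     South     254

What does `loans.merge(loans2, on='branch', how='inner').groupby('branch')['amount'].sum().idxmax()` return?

merge on 'branch' (how='inner') → 10 rows:
     branch  rate_bp  amount
0     North     1026     469
1  Downtown     1179     435
2      Main      223      34
3  Downtown      993     435
4     South      466     254
5   Airport      475     466
6     North      579     469
7  Downtown      998     435
8   Airport      114     466
9     South      755     254
group by branch, sum of amount:
branch
Airport      932
Downtown    1305
Main          34
North        938
South        508
Name: amount, dtype: int64
Hence Downtown.

Downtown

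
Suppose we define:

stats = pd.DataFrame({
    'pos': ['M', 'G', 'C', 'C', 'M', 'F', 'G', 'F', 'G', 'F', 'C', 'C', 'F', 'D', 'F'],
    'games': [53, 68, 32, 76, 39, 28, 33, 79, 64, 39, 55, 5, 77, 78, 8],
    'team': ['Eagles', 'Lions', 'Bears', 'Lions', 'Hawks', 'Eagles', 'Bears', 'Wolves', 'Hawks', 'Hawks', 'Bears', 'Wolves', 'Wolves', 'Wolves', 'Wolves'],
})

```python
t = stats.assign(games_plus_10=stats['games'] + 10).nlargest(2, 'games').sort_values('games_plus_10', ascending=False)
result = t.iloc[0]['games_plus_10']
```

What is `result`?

add column games_plus_10 = stats['games'] + 10:
   pos  games    team  games_plus_10
0    M     53  Eagles             63
1    G     68   Lions             78
2    C     32   Bears             42
3    C     76   Lions             86
4    M     39   Hawks             49
5    F     28  Eagles             38
6    G     33   Bears             43
7    F     79  Wolves             89
8    G     64   Hawks             74
9    F     39   Hawks             49
10   C     55   Bears             65
11   C      5  Wolves             15
12   F     77  Wolves             87
13   D     78  Wolves             88
14   F      8  Wolves             18
take 2 rows with largest games:
   pos  games    team  games_plus_10
7    F     79  Wolves             89
13   D     78  Wolves             88
sort by games_plus_10 descending:
   pos  games    team  games_plus_10
7    F     79  Wolves             89
13   D     78  Wolves             88
Taking the value at position 0, column 'games_plus_10' gives 89.

89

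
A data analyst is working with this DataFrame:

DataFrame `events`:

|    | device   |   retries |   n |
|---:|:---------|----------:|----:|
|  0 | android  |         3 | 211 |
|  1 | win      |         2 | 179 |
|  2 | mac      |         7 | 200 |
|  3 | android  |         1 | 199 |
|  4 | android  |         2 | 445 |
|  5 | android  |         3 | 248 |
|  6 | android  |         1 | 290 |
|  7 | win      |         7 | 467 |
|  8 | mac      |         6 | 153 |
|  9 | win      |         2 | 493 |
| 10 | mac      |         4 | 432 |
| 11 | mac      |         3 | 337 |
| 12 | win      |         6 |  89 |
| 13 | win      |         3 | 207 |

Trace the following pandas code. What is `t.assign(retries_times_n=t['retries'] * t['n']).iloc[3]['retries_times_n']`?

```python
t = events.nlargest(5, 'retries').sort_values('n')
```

1728

take 5 rows with largest retries:
   device  retries    n
2     mac        7  200
7     win        7  467
8     mac        6  153
12    win        6   89
10    mac        4  432
sort by n:
   device  retries    n
12    win        6   89
8     mac        6  153
2     mac        7  200
10    mac        4  432
7     win        7  467
add column retries_times_n = t['retries'] * t['n']:
   device  retries    n  retries_times_n
12    win        6   89              534
8     mac        6  153              918
2     mac        7  200             1400
10    mac        4  432             1728
7     win        7  467             3269
The value at position 3, column 'retries_times_n' is 1728.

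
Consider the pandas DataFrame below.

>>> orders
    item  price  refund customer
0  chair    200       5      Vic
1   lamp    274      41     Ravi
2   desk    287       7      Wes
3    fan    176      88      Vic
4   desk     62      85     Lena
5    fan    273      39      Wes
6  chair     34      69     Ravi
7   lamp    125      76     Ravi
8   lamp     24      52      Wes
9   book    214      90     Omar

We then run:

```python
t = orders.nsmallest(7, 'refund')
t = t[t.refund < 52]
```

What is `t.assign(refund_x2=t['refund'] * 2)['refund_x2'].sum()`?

184

take 7 rows with smallest refund:
    item  price  refund customer
0  chair    200       5      Vic
2   desk    287       7      Wes
5    fan    273      39      Wes
1   lamp    274      41     Ravi
8   lamp     24      52      Wes
6  chair     34      69     Ravi
7   lamp    125      76     Ravi
filter rows where refund < 52:
    item  price  refund customer
0  chair    200       5      Vic
2   desk    287       7      Wes
5    fan    273      39      Wes
1   lamp    274      41     Ravi
add column refund_x2 = t['refund'] * 2:
    item  price  refund customer  refund_x2
0  chair    200       5      Vic         10
2   desk    287       7      Wes         14
5    fan    273      39      Wes         78
1   lamp    274      41     Ravi         82
Taking the sum of column 'refund_x2' gives 184.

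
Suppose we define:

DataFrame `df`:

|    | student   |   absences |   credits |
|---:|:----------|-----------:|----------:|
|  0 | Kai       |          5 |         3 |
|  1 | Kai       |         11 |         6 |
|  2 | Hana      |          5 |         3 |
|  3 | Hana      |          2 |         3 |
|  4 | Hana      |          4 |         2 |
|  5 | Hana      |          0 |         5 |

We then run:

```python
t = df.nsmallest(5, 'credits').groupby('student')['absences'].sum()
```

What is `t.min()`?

5

take 5 rows with smallest credits:
  student  absences  credits
4    Hana         4        2
0     Kai         5        3
2    Hana         5        3
3    Hana         2        3
5    Hana         0        5
group by student, sum of absences:
student
Hana    11
Kai      5
Name: absences, dtype: int64
The min of the resulting series is 5.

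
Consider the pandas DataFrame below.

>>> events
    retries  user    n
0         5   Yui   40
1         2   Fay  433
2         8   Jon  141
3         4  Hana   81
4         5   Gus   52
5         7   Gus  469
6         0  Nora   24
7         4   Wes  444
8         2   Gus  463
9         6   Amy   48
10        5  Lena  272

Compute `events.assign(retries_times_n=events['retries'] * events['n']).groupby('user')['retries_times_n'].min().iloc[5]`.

add column retries_times_n = events['retries'] * events['n']:
    retries  user    n  retries_times_n
0         5   Yui   40              200
1         2   Fay  433              866
2         8   Jon  141             1128
3         4  Hana   81              324
4         5   Gus   52              260
5         7   Gus  469             3283
6         0  Nora   24                0
7         4   Wes  444             1776
8         2   Gus  463              926
9         6   Amy   48              288
10        5  Lena  272             1360
group by user, min of retries_times_n:
user
Amy      288
Fay      866
Gus      260
Hana     324
Jon     1128
Lena    1360
Nora       0
Wes     1776
Yui      200
Name: retries_times_n, dtype: int64

1360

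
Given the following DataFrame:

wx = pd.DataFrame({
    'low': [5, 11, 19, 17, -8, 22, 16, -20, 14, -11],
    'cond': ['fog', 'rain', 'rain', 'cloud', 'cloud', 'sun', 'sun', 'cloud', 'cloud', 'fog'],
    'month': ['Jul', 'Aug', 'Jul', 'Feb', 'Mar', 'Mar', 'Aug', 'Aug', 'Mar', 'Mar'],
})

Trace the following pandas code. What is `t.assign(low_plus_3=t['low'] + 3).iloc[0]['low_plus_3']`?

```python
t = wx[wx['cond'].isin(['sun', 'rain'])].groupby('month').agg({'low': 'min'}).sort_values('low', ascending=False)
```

filter rows where cond in ['sun', 'rain']:
   low  cond month
1   11  rain   Aug
2   19  rain   Jul
5   22   sun   Mar
6   16   sun   Aug
group by month, min of low:
       low
month     
Aug     11
Jul     19
Mar     22
sort by low descending:
       low
month     
Mar     22
Jul     19
Aug     11
add column low_plus_3 = t['low'] + 3:
       low  low_plus_3
month                 
Mar     22          25
Jul     19          22
Aug     11          14
Reading off the value at position 0, column 'low_plus_3', we get 25.

25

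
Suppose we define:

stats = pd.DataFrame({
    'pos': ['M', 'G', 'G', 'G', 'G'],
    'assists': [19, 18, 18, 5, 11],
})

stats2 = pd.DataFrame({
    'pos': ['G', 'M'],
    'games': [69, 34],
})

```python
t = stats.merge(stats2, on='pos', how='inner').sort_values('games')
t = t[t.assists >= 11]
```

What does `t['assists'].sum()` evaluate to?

66

merge on 'pos' (how='inner') → 5 rows:
  pos  assists  games
0   M       19     34
1   G       18     69
2   G       18     69
3   G        5     69
4   G       11     69
sort by games:
  pos  assists  games
0   M       19     34
1   G       18     69
2   G       18     69
3   G        5     69
4   G       11     69
filter rows where assists >= 11:
  pos  assists  games
0   M       19     34
1   G       18     69
2   G       18     69
4   G       11     69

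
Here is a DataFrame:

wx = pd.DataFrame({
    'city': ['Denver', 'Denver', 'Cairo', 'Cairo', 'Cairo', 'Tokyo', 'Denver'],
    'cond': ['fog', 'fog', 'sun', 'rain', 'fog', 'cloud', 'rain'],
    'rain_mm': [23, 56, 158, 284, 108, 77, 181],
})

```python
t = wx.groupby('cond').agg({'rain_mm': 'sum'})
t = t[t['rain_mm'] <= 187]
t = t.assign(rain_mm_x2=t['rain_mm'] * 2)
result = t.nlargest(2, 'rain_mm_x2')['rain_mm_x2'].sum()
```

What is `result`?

690

group by cond, sum of rain_mm:
       rain_mm
cond          
cloud       77
fog        187
rain       465
sun        158
filter rows where rain_mm <= 187:
       rain_mm
cond          
cloud       77
fog        187
sun        158
add column rain_mm_x2 = t['rain_mm'] * 2:
       rain_mm  rain_mm_x2
cond                      
cloud       77         154
fog        187         374
sun        158         316
take 2 rows with largest rain_mm_x2:
      rain_mm  rain_mm_x2
cond                     
fog       187         374
sun       158         316
Hence 690.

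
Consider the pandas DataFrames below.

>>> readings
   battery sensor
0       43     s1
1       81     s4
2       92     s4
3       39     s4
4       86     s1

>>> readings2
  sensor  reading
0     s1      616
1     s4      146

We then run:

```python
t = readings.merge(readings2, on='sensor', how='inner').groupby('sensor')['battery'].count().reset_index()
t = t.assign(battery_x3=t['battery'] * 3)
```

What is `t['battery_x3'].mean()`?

7.5

merge on 'sensor' (how='inner') → 5 rows:
   battery sensor  reading
0       43     s1      616
1       81     s4      146
2       92     s4      146
3       39     s4      146
4       86     s1      616
group by sensor, count of battery:
sensor
s1    2
s4    3
Name: battery, dtype: int64
reset_index():
  sensor  battery
0     s1        2
1     s4        3
add column battery_x3 = t['battery'] * 3:
  sensor  battery  battery_x3
0     s1        2           6
1     s4        3           9
Taking the mean of column 'battery_x3' gives 7.5.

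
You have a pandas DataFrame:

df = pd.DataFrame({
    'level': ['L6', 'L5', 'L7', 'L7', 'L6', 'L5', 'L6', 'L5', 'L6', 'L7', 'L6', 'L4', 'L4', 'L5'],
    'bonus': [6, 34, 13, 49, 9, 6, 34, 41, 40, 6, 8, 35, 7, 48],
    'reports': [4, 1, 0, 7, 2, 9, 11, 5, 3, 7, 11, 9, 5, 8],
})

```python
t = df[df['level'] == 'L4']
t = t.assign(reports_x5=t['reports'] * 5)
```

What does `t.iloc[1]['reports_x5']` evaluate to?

25

filter rows where level == 'L4':
   level  bonus  reports
11    L4     35        9
12    L4      7        5
add column reports_x5 = t['reports'] * 5:
   level  bonus  reports  reports_x5
11    L4     35        9          45
12    L4      7        5          25
So iloc[1]['reports_x5'] = 25.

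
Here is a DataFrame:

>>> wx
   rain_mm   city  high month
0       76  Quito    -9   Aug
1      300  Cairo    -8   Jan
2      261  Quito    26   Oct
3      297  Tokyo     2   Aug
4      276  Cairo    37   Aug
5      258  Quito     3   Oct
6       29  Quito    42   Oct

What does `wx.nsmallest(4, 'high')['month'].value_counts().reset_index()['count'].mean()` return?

take 4 rows with smallest high:
   rain_mm   city  high month
0       76  Quito    -9   Aug
1      300  Cairo    -8   Jan
3      297  Tokyo     2   Aug
5      258  Quito     3   Oct
value_counts of month:
month
Aug    2
Jan    1
Oct    1
Name: count, dtype: int64
reset_index():
  month  count
0   Aug      2
1   Jan      1
2   Oct      1
The mean of column 'count' is 1.33333333333.

1.33333333333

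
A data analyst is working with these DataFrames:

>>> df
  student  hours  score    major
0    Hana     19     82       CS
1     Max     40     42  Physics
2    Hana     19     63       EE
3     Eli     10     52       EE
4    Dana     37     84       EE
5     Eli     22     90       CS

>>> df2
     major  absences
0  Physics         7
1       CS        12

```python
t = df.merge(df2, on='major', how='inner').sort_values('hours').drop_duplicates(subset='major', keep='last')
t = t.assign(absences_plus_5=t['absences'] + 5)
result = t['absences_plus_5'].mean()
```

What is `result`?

merge on 'major' (how='inner') → 3 rows:
  student  hours  score    major  absences
0    Hana     19     82       CS        12
1     Max     40     42  Physics         7
2     Eli     22     90       CS        12
sort by hours:
  student  hours  score    major  absences
0    Hana     19     82       CS        12
2     Eli     22     90       CS        12
1     Max     40     42  Physics         7
drop duplicate major (keep=last):
  student  hours  score    major  absences
2     Eli     22     90       CS        12
1     Max     40     42  Physics         7
add column absences_plus_5 = t['absences'] + 5:
  student  hours  score    major  absences  absences_plus_5
2     Eli     22     90       CS        12               17
1     Max     40     42  Physics         7               12
So mean() = 14.5.

14.5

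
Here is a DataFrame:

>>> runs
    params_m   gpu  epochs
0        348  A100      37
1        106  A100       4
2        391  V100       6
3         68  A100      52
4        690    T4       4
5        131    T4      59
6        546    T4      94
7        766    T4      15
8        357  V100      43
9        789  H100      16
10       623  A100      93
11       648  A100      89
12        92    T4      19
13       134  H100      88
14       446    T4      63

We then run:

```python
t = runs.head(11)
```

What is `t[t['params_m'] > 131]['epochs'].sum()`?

308

take first 11 rows:
    params_m   gpu  epochs
0        348  A100      37
1        106  A100       4
2        391  V100       6
3         68  A100      52
4        690    T4       4
5        131    T4      59
6        546    T4      94
7        766    T4      15
8        357  V100      43
9        789  H100      16
10       623  A100      93
filter rows where params_m > 131:
    params_m   gpu  epochs
0        348  A100      37
2        391  V100       6
4        690    T4       4
6        546    T4      94
7        766    T4      15
8        357  V100      43
9        789  H100      16
10       623  A100      93
Taking the sum of column 'epochs' gives 308.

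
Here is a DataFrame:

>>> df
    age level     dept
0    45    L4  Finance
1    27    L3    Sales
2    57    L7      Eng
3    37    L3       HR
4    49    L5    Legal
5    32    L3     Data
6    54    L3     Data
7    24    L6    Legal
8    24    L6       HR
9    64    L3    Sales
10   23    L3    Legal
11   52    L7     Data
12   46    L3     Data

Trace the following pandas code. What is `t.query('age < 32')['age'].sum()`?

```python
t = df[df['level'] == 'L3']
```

filter rows where level == 'L3':
    age level   dept
1    27    L3  Sales
3    37    L3     HR
5    32    L3   Data
6    54    L3   Data
9    64    L3  Sales
10   23    L3  Legal
12   46    L3   Data
filter rows where age < 32:
    age level   dept
1    27    L3  Sales
10   23    L3  Legal
sum of column 'age' → 50

50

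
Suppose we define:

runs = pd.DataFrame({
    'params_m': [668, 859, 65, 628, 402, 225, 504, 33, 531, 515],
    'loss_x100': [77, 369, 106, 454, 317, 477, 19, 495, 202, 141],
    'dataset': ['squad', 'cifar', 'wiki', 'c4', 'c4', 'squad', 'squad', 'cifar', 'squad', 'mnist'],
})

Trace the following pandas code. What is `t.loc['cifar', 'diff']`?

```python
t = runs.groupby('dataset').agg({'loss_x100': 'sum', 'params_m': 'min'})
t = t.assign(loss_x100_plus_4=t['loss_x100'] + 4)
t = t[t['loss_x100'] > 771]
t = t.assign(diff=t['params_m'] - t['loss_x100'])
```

-831

group by dataset: sum(loss_x100), min(params_m):
         loss_x100  params_m
dataset                     
c4             771       402
cifar          864        33
mnist          141       515
squad          775       225
wiki           106        65
add column loss_x100_plus_4 = t['loss_x100'] + 4:
         loss_x100  params_m  loss_x100_plus_4
dataset                                       
c4             771       402               775
cifar          864        33               868
mnist          141       515               145
squad          775       225               779
wiki           106        65               110
filter rows where loss_x100 > 771:
         loss_x100  params_m  loss_x100_plus_4
dataset                                       
cifar          864        33               868
squad          775       225               779
add column diff = t['params_m'] - t['loss_x100']:
         loss_x100  params_m  loss_x100_plus_4  diff
dataset                                             
cifar          864        33               868  -831
squad          775       225               779  -550
Hence -831.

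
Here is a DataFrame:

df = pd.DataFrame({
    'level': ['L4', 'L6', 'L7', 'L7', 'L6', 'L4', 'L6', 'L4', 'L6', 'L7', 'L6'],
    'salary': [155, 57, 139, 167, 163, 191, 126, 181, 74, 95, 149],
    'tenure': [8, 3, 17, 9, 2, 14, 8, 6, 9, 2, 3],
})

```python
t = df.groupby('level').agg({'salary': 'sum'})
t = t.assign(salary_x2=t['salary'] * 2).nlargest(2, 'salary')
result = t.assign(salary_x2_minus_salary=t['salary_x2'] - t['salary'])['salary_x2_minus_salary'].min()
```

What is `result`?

group by level, sum of salary:
       salary
level        
L4        527
L6        569
L7        401
add column salary_x2 = t['salary'] * 2:
       salary  salary_x2
level                   
L4        527       1054
L6        569       1138
L7        401        802
take 2 rows with largest salary:
       salary  salary_x2
level                   
L6        569       1138
L4        527       1054
add column salary_x2_minus_salary = t['salary_x2'] - t['salary']:
       salary  salary_x2  salary_x2_minus_salary
level                                           
L6        569       1138                     569
L4        527       1054                     527

527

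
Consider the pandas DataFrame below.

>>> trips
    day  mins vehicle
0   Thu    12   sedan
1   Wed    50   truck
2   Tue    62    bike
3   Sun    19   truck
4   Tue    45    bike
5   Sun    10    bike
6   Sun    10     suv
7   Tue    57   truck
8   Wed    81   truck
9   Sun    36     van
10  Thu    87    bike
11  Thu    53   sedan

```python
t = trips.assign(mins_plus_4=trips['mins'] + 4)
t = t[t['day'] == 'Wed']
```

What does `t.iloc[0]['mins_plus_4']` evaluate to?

add column mins_plus_4 = trips['mins'] + 4:
    day  mins vehicle  mins_plus_4
0   Thu    12   sedan           16
1   Wed    50   truck           54
2   Tue    62    bike           66
3   Sun    19   truck           23
4   Tue    45    bike           49
5   Sun    10    bike           14
6   Sun    10     suv           14
7   Tue    57   truck           61
8   Wed    81   truck           85
9   Sun    36     van           40
10  Thu    87    bike           91
11  Thu    53   sedan           57
filter rows where day == 'Wed':
   day  mins vehicle  mins_plus_4
1  Wed    50   truck           54
8  Wed    81   truck           85
So iloc[0]['mins_plus_4'] = 54.

54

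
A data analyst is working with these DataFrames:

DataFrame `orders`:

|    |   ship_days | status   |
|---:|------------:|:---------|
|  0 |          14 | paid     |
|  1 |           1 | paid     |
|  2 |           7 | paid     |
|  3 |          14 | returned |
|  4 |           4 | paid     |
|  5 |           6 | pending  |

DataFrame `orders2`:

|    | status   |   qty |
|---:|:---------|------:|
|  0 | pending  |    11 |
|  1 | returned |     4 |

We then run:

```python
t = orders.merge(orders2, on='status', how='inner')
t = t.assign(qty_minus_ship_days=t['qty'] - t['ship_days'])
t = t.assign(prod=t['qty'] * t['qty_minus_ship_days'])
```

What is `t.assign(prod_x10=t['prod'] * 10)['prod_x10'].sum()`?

150

merge on 'status' (how='inner') → 2 rows:
   ship_days    status  qty
0         14  returned    4
1          6   pending   11
add column qty_minus_ship_days = t['qty'] - t['ship_days']:
   ship_days    status  qty  qty_minus_ship_days
0         14  returned    4                  -10
1          6   pending   11                    5
add column prod = t['qty'] * t['qty_minus_ship_days']:
   ship_days    status  qty  qty_minus_ship_days  prod
0         14  returned    4                  -10   -40
1          6   pending   11                    5    55
add column prod_x10 = t['prod'] * 10:
   ship_days    status  qty  qty_minus_ship_days  prod  prod_x10
0         14  returned    4                  -10   -40      -400
1          6   pending   11                    5    55       550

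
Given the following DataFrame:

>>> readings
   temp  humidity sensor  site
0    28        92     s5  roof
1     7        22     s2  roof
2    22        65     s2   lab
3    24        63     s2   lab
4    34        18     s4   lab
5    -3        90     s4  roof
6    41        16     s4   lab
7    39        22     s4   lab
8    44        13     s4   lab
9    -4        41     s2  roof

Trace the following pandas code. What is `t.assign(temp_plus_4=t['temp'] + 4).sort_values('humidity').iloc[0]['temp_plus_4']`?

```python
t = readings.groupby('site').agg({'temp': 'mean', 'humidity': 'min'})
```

group by site: mean(temp), min(humidity):
      temp  humidity
site                
lab   34.0        13
roof   7.0        22
add column temp_plus_4 = t['temp'] + 4:
      temp  humidity  temp_plus_4
site                             
lab   34.0        13         38.0
roof   7.0        22         11.0
sort by humidity:
      temp  humidity  temp_plus_4
site                             
lab   34.0        13         38.0
roof   7.0        22         11.0
Taking the value at position 0, column 'temp_plus_4' gives 38.0.

38.0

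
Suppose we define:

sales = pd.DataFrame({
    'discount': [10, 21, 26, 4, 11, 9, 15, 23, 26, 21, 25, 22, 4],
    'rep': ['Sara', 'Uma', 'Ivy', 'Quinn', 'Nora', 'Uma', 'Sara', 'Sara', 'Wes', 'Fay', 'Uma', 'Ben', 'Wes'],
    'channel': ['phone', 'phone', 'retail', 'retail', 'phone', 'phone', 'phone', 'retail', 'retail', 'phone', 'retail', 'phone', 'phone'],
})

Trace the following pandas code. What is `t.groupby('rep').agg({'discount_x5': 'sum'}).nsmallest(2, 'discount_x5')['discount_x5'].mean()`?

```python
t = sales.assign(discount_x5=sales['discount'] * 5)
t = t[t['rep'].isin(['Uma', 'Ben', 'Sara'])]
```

add column discount_x5 = sales['discount'] * 5:
    discount    rep channel  discount_x5
0         10   Sara   phone           50
1         21    Uma   phone          105
2         26    Ivy  retail          130
3          4  Quinn  retail           20
4         11   Nora   phone           55
5          9    Uma   phone           45
6         15   Sara   phone           75
7         23   Sara  retail          115
8         26    Wes  retail          130
9         21    Fay   phone          105
10        25    Uma  retail          125
11        22    Ben   phone          110
12         4    Wes   phone           20
filter rows where rep in ['Uma', 'Ben', 'Sara']:
    discount   rep channel  discount_x5
0         10  Sara   phone           50
1         21   Uma   phone          105
5          9   Uma   phone           45
6         15  Sara   phone           75
7         23  Sara  retail          115
10        25   Uma  retail          125
11        22   Ben   phone          110
group by rep, sum of discount_x5:
      discount_x5
rep              
Ben           110
Sara          240
Uma           275
take 2 rows with smallest discount_x5:
      discount_x5
rep              
Ben           110
Sara          240

175.0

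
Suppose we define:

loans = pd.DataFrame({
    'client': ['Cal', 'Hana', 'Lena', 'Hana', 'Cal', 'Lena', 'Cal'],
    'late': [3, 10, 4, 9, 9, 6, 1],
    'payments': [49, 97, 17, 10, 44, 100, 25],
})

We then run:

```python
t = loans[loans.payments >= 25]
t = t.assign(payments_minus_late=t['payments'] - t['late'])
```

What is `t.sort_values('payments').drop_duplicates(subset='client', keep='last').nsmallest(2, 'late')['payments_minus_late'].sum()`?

filter rows where payments >= 25:
  client  late  payments
0    Cal     3        49
1   Hana    10        97
4    Cal     9        44
5   Lena     6       100
6    Cal     1        25
add column payments_minus_late = t['payments'] - t['late']:
  client  late  payments  payments_minus_late
0    Cal     3        49                   46
1   Hana    10        97                   87
4    Cal     9        44                   35
5   Lena     6       100                   94
6    Cal     1        25                   24
sort by payments:
  client  late  payments  payments_minus_late
6    Cal     1        25                   24
4    Cal     9        44                   35
0    Cal     3        49                   46
1   Hana    10        97                   87
5   Lena     6       100                   94
drop duplicate client (keep=last):
  client  late  payments  payments_minus_late
0    Cal     3        49                   46
1   Hana    10        97                   87
5   Lena     6       100                   94
take 2 rows with smallest late:
  client  late  payments  payments_minus_late
0    Cal     3        49                   46
5   Lena     6       100                   94
Reading off the sum of column 'payments_minus_late', we get 140.

140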